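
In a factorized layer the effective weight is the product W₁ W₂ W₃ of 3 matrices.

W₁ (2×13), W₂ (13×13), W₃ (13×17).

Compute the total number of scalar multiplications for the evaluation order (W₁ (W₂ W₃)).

3315

(W₂ W₃): 13×13 by 13×17 → 13×17, cost 13·13·17 = 2873
(W₁ (W₂ W₃)): 2×13 by 13×17 → 2×17, cost 2·13·17 = 442; cumulative 3315
Total: 3315 scalar multiplications.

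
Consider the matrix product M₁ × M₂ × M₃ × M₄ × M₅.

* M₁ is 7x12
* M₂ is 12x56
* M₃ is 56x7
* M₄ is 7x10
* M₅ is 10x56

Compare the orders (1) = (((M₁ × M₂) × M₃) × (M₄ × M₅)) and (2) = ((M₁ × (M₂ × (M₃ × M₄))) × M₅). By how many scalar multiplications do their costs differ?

Order (1) = (((M₁ × M₂) × M₃) × (M₄ × M₅)): (M₁ × M₂): 7×12 by 12×56 → 7×56, cost 7·12·56 = 4704; ((M₁ × M₂) × M₃): 7×56 by 56×7 → 7×7, cost 7·56·7 = 2744; cumulative 7448; (M₄ × M₅): 7×10 by 10×56 → 7×56, cost 7·10·56 = 3920; (((M₁ × M₂) × M₃) × (M₄ × M₅)): 7×7 by 7×56 → 7×56, cost 7·7·56 = 2744; cumulative 14112. Total 14112.
Order (2) = ((M₁ × (M₂ × (M₃ × M₄))) × M₅): (M₃ × M₄): 56×7 by 7×10 → 56×10, cost 56·7·10 = 3920; (M₂ × (M₃ × M₄)): 12×56 by 56×10 → 12×10, cost 12·56·10 = 6720; cumulative 10640; (M₁ × (M₂ × (M₃ × M₄))): 7×12 by 12×10 → 7×10, cost 7·12·10 = 840; cumulative 11480; ((M₁ × (M₂ × (M₃ × M₄))) × M₅): 7×10 by 10×56 → 7×56, cost 7·10·56 = 3920; cumulative 15400. Total 15400.
Difference: |14112 − 15400| = 1288.

1288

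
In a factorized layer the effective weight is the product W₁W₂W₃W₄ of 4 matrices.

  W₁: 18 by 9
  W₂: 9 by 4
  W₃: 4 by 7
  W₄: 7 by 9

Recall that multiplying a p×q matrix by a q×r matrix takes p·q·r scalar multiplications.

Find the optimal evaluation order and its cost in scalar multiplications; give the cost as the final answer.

Adjacent pairs: W₁W₂ = 18·9·4 = 648; W₂W₃ = 9·4·7 = 252; W₃W₄ = 4·7·9 = 252.
Length 3: W₁..W₃: k=1: 0+252+18·9·7=1386; k=2: 648+0+18·4·7=1152 → min 1152 | W₂..W₄: k=2: 0+252+9·4·9=576; k=3: 252+0+9·7·9=819 → min 576.
Length 4: W₁..W₄: k=1: 0+576+18·9·9=2034; k=2: 648+252+18·4·9=1548; k=3: 1152+0+18·7·9=2286 → min 1548.
Optimal parenthesization: ((W₁W₂)(W₃W₄)) with cost 1548.

1548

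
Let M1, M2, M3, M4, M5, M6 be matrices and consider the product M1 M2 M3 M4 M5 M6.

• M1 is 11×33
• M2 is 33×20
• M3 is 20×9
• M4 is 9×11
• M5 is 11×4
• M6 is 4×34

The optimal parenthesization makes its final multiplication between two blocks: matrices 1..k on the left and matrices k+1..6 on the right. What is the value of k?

5

Adjacent pairs: M1M2 = 11·33·20 = 7260; M2M3 = 33·20·9 = 5940; M3M4 = 20·9·11 = 1980; M4M5 = 9·11·4 = 396; M5M6 = 11·4·34 = 1496.
Length 3: M1..M3: k=1: 0+5940+11·33·9=9207; k=2: 7260+0+11·20·9=9240 → min 9207 | M2..M4: k=2: 0+1980+33·20·11=9240; k=3: 5940+0+33·9·11=9207 → min 9207 | M3..M5: k=3: 0+396+20·9·4=1116; k=4: 1980+0+20·11·4=2860 → min 1116 | M4..M6: k=4: 0+1496+9·11·34=4862; k=5: 396+0+9·4·34=1620 → min 1620.
Length 4: M1..M4: k=1: 0+9207+11·33·11=13200; k=2: 7260+1980+11·20·11=11660; k=3: 9207+0+11·9·11=10296 → min 10296 | M2..M5: k=2: 0+1116+33·20·4=3756; k=3: 5940+396+33·9·4=7524; k=4: 9207+0+33·11·4=10659 → min 3756 | M3..M6: k=3: 0+1620+20·9·34=7740; k=4: 1980+1496+20·11·34=10956; k=5: 1116+0+20·4·34=3836 → min 3836.
Length 5: M1..M5: k=1: 0+3756+11·33·4=5208; k=2: 7260+1116+11·20·4=9256; k=3: 9207+396+11·9·4=9999; k=4: 10296+0+11·11·4=10780 → min 5208 | M2..M6: k=2: 0+3836+33·20·34=26276; k=3: 5940+1620+33·9·34=17658; k=4: 9207+1496+33·11·34=23045; k=5: 3756+0+33·4·34=8244 → min 8244.
Top-level splits: k=1: (M1..M1)·(M2..M6) → 0+8244+11·33·34 = 20586; k=2: (M1..M2)·(M3..M6) → 7260+3836+11·20·34 = 18576; k=3: (M1..M3)·(M4..M6) → 9207+1620+11·9·34 = 14193; k=4: (M1..M4)·(M5..M6) → 10296+1496+11·11·34 = 15906; k=5: (M1..M5)·(M6..M6) → 5208+0+11·4·34 = 6704.
Best split is after M5, i.e. k = 5.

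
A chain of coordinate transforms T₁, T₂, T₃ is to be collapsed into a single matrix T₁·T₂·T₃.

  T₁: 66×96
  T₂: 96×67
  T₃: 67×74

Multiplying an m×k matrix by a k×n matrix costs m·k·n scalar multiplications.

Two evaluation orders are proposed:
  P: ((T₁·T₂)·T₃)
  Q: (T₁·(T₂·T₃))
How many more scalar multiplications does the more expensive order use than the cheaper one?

193092

Order P = ((T₁·T₂)·T₃): (T₁·T₂): 66×96 by 96×67 → 66×67, cost 66·96·67 = 424512; ((T₁·T₂)·T₃): 66×67 by 67×74 → 66×74, cost 66·67·74 = 327228; cumulative 751740. Total 751740.
Order Q = (T₁·(T₂·T₃)): (T₂·T₃): 96×67 by 67×74 → 96×74, cost 96·67·74 = 475968; (T₁·(T₂·T₃)): 66×96 by 96×74 → 66×74, cost 66·96·74 = 468864; cumulative 944832. Total 944832.
Difference: |751740 − 944832| = 193092.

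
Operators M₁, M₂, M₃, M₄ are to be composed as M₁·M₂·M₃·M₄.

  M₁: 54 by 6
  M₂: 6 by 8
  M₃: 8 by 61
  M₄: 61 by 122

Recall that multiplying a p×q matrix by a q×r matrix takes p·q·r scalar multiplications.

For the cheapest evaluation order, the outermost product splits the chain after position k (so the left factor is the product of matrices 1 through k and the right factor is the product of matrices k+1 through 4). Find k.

1

Adjacent pairs: M₁M₂ = 54·6·8 = 2592; M₂M₃ = 6·8·61 = 2928; M₃M₄ = 8·61·122 = 59536.
Length 3: M₁..M₃: k=1: 0+2928+54·6·61=22692; k=2: 2592+0+54·8·61=28944 → min 22692 | M₂..M₄: k=2: 0+59536+6·8·122=65392; k=3: 2928+0+6·61·122=47580 → min 47580.
Top-level splits: k=1: (M₁..M₁)·(M₂..M₄) → 0+47580+54·6·122 = 87108; k=2: (M₁..M₂)·(M₃..M₄) → 2592+59536+54·8·122 = 114832; k=3: (M₁..M₃)·(M₄..M₄) → 22692+0+54·61·122 = 424560.
Best split is after M₁, i.e. k = 1.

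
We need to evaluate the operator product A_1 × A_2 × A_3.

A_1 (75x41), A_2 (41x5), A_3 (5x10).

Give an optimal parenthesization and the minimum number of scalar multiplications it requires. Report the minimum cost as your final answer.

(A_1 × (A_2 × A_3)): cost 32800.
((A_1 × A_2) × A_3): cost 19125.
Optimal: ((A_1 × A_2) × A_3) with cost 19125.

19125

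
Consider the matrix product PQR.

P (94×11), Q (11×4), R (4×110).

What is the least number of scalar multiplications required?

Order (P(QR)): (QR): 11×4 by 4×110 → 11×110, cost 11·4·110 = 4840; (P(QR)): 94×11 by 11×110 → 94×110, cost 94·11·110 = 113740; cumulative 118580. Total 118580.
Order ((PQ)R): (PQ): 94×11 by 11×4 → 94×4, cost 94·11·4 = 4136; ((PQ)R): 94×4 by 4×110 → 94×110, cost 94·4·110 = 41360; cumulative 45496. Total 45496.
Minimum: 45496.

45496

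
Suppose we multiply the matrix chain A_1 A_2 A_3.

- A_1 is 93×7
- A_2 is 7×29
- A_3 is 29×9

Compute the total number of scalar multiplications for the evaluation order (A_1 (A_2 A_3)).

(A_2 A_3): 7×29 by 29×9 → 7×9, cost 7·29·9 = 1827
(A_1 (A_2 A_3)): 93×7 by 7×9 → 93×9, cost 93·7·9 = 5859; cumulative 7686
Total: 7686 scalar multiplications.

7686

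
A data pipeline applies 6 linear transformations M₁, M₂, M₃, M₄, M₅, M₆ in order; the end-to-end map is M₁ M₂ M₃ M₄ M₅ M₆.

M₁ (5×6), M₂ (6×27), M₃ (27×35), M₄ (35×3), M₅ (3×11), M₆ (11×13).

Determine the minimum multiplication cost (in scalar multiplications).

Adjacent pairs: M₁M₂ = 5·6·27 = 810; M₂M₃ = 6·27·35 = 5670; M₃M₄ = 27·35·3 = 2835; M₄M₅ = 35·3·11 = 1155; M₅M₆ = 3·11·13 = 429.
Length 3: M₁..M₃: k=1: 0+5670+5·6·35=6720; k=2: 810+0+5·27·35=5535 → min 5535 | M₂..M₄: k=2: 0+2835+6·27·3=3321; k=3: 5670+0+6·35·3=6300 → min 3321 | M₃..M₅: k=3: 0+1155+27·35·11=11550; k=4: 2835+0+27·3·11=3726 → min 3726 | M₄..M₆: k=4: 0+429+35·3·13=1794; k=5: 1155+0+35·11·13=6160 → min 1794.
Length 4: M₁..M₄: k=1: 0+3321+5·6·3=3411; k=2: 810+2835+5·27·3=4050; k=3: 5535+0+5·35·3=6060 → min 3411 | M₂..M₅: k=2: 0+3726+6·27·11=5508; k=3: 5670+1155+6·35·11=9135; k=4: 3321+0+6·3·11=3519 → min 3519 | M₃..M₆: k=3: 0+1794+27·35·13=14079; k=4: 2835+429+27·3·13=4317; k=5: 3726+0+27·11·13=7587 → min 4317.
Length 5: M₁..M₅: k=1: 0+3519+5·6·11=3849; k=2: 810+3726+5·27·11=6021; k=3: 5535+1155+5·35·11=8615; k=4: 3411+0+5·3·11=3576 → min 3576 | M₂..M₆: k=2: 0+4317+6·27·13=6423; k=3: 5670+1794+6·35·13=10194; k=4: 3321+429+6·3·13=3984; k=5: 3519+0+6·11·13=4377 → min 3984.
Length 6: M₁..M₆: k=1: 0+3984+5·6·13=4374; k=2: 810+4317+5·27·13=6882; k=3: 5535+1794+5·35·13=9604; k=4: 3411+429+5·3·13=4035; k=5: 3576+0+5·11·13=4291 → min 4035.
Optimal order: ((M₁ (M₂ (M₃ M₄))) (M₅ M₆)) with cost 4035.

4035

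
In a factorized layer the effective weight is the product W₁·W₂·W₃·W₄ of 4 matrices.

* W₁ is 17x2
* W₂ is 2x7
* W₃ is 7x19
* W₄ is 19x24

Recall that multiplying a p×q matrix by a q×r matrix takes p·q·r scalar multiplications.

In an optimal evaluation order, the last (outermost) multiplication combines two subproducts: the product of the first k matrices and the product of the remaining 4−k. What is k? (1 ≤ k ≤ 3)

Adjacent pairs: W₁W₂ = 17·2·7 = 238; W₂W₃ = 2·7·19 = 266; W₃W₄ = 7·19·24 = 3192.
Length 3: W₁..W₃: k=1: 0+266+17·2·19=912; k=2: 238+0+17·7·19=2499 → min 912 | W₂..W₄: k=2: 0+3192+2·7·24=3528; k=3: 266+0+2·19·24=1178 → min 1178.
Top-level splits: k=1: (W₁..W₁)·(W₂..W₄) → 0+1178+17·2·24 = 1994; k=2: (W₁..W₂)·(W₃..W₄) → 238+3192+17·7·24 = 6286; k=3: (W₁..W₃)·(W₄..W₄) → 912+0+17·19·24 = 8664.
Best split is after W₁, i.e. k = 1.

1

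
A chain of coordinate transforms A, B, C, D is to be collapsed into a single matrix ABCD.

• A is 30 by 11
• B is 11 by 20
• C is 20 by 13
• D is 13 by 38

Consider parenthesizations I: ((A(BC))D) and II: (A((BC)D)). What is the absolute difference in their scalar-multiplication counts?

1136

Order I = ((A(BC))D): (BC): 11×20 by 20×13 → 11×13, cost 11·20·13 = 2860; (A(BC)): 30×11 by 11×13 → 30×13, cost 30·11·13 = 4290; cumulative 7150; ((A(BC))D): 30×13 by 13×38 → 30×38, cost 30·13·38 = 14820; cumulative 21970. Total 21970.
Order II = (A((BC)D)): (BC): 11×20 by 20×13 → 11×13, cost 11·20·13 = 2860; ((BC)D): 11×13 by 13×38 → 11×38, cost 11·13·38 = 5434; cumulative 8294; (A((BC)D)): 30×11 by 11×38 → 30×38, cost 30·11·38 = 12540; cumulative 20834. Total 20834.
Difference: |21970 − 20834| = 1136.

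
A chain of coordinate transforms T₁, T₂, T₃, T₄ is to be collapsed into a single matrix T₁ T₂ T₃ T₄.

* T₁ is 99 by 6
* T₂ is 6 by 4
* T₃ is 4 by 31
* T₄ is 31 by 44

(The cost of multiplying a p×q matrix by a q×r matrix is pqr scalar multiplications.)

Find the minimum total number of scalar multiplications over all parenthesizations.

25256

Adjacent pairs: T₁T₂ = 99·6·4 = 2376; T₂T₃ = 6·4·31 = 744; T₃T₄ = 4·31·44 = 5456.
Length 3: T₁..T₃: k=1: 0+744+99·6·31=19158; k=2: 2376+0+99·4·31=14652 → min 14652 | T₂..T₄: k=2: 0+5456+6·4·44=6512; k=3: 744+0+6·31·44=8928 → min 6512.
Length 4: T₁..T₄: k=1: 0+6512+99·6·44=32648; k=2: 2376+5456+99·4·44=25256; k=3: 14652+0+99·31·44=149688 → min 25256.
Optimal order: ((T₁ T₂) (T₃ T₄)) with cost 25256.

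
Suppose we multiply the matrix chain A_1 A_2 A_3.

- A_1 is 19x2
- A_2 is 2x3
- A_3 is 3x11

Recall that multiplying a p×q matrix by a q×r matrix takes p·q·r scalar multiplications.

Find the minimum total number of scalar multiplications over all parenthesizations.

Order (A_1 (A_2 A_3)): (A_2 A_3): 2×3 by 3×11 → 2×11, cost 2·3·11 = 66; (A_1 (A_2 A_3)): 19×2 by 2×11 → 19×11, cost 19·2·11 = 418; cumulative 484. Total 484.
Order ((A_1 A_2) A_3): (A_1 A_2): 19×2 by 2×3 → 19×3, cost 19·2·3 = 114; ((A_1 A_2) A_3): 19×3 by 3×11 → 19×11, cost 19·3·11 = 627; cumulative 741. Total 741.
Minimum: 484.

484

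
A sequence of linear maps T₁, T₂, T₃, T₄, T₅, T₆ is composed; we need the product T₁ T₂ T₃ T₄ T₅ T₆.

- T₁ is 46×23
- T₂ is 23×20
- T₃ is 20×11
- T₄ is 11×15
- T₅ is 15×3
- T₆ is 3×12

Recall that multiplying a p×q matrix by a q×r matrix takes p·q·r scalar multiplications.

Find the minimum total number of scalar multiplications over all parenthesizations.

Adjacent pairs: T₁T₂ = 46·23·20 = 21160; T₂T₃ = 23·20·11 = 5060; T₃T₄ = 20·11·15 = 3300; T₄T₅ = 11·15·3 = 495; T₅T₆ = 15·3·12 = 540.
Length 3: T₁..T₃: k=1: 0+5060+46·23·11=16698; k=2: 21160+0+46·20·11=31280 → min 16698 | T₂..T₄: k=2: 0+3300+23·20·15=10200; k=3: 5060+0+23·11·15=8855 → min 8855 | T₃..T₅: k=3: 0+495+20·11·3=1155; k=4: 3300+0+20·15·3=4200 → min 1155 | T₄..T₆: k=4: 0+540+11·15·12=2520; k=5: 495+0+11·3·12=891 → min 891.
Length 4: T₁..T₄: k=1: 0+8855+46·23·15=24725; k=2: 21160+3300+46·20·15=38260; k=3: 16698+0+46·11·15=24288 → min 24288 | T₂..T₅: k=2: 0+1155+23·20·3=2535; k=3: 5060+495+23·11·3=6314; k=4: 8855+0+23·15·3=9890 → min 2535 | T₃..T₆: k=3: 0+891+20·11·12=3531; k=4: 3300+540+20·15·12=7440; k=5: 1155+0+20·3·12=1875 → min 1875.
Length 5: T₁..T₅: k=1: 0+2535+46·23·3=5709; k=2: 21160+1155+46·20·3=25075; k=3: 16698+495+46·11·3=18711; k=4: 24288+0+46·15·3=26358 → min 5709 | T₂..T₆: k=2: 0+1875+23·20·12=7395; k=3: 5060+891+23·11·12=8987; k=4: 8855+540+23·15·12=13535; k=5: 2535+0+23·3·12=3363 → min 3363.
Length 6: T₁..T₆: k=1: 0+3363+46·23·12=16059; k=2: 21160+1875+46·20·12=34075; k=3: 16698+891+46·11·12=23661; k=4: 24288+540+46·15·12=33108; k=5: 5709+0+46·3·12=7365 → min 7365.
Optimal order: ((T₁ (T₂ (T₃ (T₄ T₅)))) T₆) with cost 7365.

7365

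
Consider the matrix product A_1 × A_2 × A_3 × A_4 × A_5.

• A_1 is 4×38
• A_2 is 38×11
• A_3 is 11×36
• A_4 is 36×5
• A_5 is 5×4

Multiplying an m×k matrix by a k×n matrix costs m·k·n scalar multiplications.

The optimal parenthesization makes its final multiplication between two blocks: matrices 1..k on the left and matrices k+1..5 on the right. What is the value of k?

4

Adjacent pairs: A_1A_2 = 4·38·11 = 1672; A_2A_3 = 38·11·36 = 15048; A_3A_4 = 11·36·5 = 1980; A_4A_5 = 36·5·4 = 720.
Length 3: A_1..A_3: k=1: 0+15048+4·38·36=20520; k=2: 1672+0+4·11·36=3256 → min 3256 | A_2..A_4: k=2: 0+1980+38·11·5=4070; k=3: 15048+0+38·36·5=21888 → min 4070 | A_3..A_5: k=3: 0+720+11·36·4=2304; k=4: 1980+0+11·5·4=2200 → min 2200.
Length 4: A_1..A_4: k=1: 0+4070+4·38·5=4830; k=2: 1672+1980+4·11·5=3872; k=3: 3256+0+4·36·5=3976 → min 3872 | A_2..A_5: k=2: 0+2200+38·11·4=3872; k=3: 15048+720+38·36·4=21240; k=4: 4070+0+38·5·4=4830 → min 3872.
Top-level splits: k=1: (A_1..A_1)·(A_2..A_5) → 0+3872+4·38·4 = 4480; k=2: (A_1..A_2)·(A_3..A_5) → 1672+2200+4·11·4 = 4048; k=3: (A_1..A_3)·(A_4..A_5) → 3256+720+4·36·4 = 4552; k=4: (A_1..A_4)·(A_5..A_5) → 3872+0+4·5·4 = 3952.
Best split is after A_4, i.e. k = 4.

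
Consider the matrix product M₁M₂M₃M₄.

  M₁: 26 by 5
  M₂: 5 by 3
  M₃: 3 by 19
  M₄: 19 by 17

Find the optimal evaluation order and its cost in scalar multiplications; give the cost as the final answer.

Adjacent pairs: M₁M₂ = 26·5·3 = 390; M₂M₃ = 5·3·19 = 285; M₃M₄ = 3·19·17 = 969.
Length 3: M₁..M₃: k=1: 0+285+26·5·19=2755; k=2: 390+0+26·3·19=1872 → min 1872 | M₂..M₄: k=2: 0+969+5·3·17=1224; k=3: 285+0+5·19·17=1900 → min 1224.
Length 4: M₁..M₄: k=1: 0+1224+26·5·17=3434; k=2: 390+969+26·3·17=2685; k=3: 1872+0+26·19·17=10270 → min 2685.
Optimal parenthesization: ((M₁M₂)(M₃M₄)) with cost 2685.

2685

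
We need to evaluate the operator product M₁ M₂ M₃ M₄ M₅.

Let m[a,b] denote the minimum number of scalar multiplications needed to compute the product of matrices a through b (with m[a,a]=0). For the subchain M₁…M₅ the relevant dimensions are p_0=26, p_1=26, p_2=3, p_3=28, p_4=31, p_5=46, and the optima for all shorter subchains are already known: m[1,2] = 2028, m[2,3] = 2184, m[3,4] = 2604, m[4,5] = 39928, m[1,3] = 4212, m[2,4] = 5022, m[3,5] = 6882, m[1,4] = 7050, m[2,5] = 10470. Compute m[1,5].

m[1,5] = min over k∈[1,4] of m[1,k]+m[k+1,5]+p_{0}·p_k·p_{5}.
k=1: 0 + 10470 + 26·26·46 = 41566; k=2: 2028 + 6882 + 26·3·46 = 12498; k=3: 4212 + 39928 + 26·28·46 = 77628; k=4: 7050 + 0 + 26·31·46 = 44126.
Minimum: 12498 at k=2.

12498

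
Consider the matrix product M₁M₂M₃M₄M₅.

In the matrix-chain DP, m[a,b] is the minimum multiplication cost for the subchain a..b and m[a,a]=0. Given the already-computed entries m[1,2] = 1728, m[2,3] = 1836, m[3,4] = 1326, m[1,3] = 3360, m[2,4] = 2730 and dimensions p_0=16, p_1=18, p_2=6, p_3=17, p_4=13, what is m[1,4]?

4302

m[1,4] = min over k∈[1,3] of m[1,k]+m[k+1,4]+p_{0}·p_k·p_{4}.
k=1: 0 + 2730 + 16·18·13 = 6474; k=2: 1728 + 1326 + 16·6·13 = 4302; k=3: 3360 + 0 + 16·17·13 = 6896.
Minimum: 4302 at k=2.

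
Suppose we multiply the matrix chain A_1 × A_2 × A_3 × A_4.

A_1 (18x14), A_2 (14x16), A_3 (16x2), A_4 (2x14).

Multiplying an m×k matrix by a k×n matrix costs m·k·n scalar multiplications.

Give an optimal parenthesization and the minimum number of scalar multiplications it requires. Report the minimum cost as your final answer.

Adjacent pairs: A_1A_2 = 18·14·16 = 4032; A_2A_3 = 14·16·2 = 448; A_3A_4 = 16·2·14 = 448.
Length 3: A_1..A_3: k=1: 0+448+18·14·2=952; k=2: 4032+0+18·16·2=4608 → min 952 | A_2..A_4: k=2: 0+448+14·16·14=3584; k=3: 448+0+14·2·14=840 → min 840.
Length 4: A_1..A_4: k=1: 0+840+18·14·14=4368; k=2: 4032+448+18·16·14=8512; k=3: 952+0+18·2·14=1456 → min 1456.
Optimal parenthesization: ((A_1 × (A_2 × A_3)) × A_4) with cost 1456.

1456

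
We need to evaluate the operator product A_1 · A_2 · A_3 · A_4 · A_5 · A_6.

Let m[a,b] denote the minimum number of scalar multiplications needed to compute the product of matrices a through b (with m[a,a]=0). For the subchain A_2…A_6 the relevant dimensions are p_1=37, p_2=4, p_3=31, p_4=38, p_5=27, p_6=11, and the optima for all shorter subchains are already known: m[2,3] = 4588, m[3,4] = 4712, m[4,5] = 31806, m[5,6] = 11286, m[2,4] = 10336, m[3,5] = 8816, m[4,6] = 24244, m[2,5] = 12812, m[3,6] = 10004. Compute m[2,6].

m[2,6] = min over k∈[2,5] of m[2,k]+m[k+1,6]+p_{1}·p_k·p_{6}.
k=2: 0 + 10004 + 37·4·11 = 11632; k=3: 4588 + 24244 + 37·31·11 = 41449; k=4: 10336 + 11286 + 37·38·11 = 37088; k=5: 12812 + 0 + 37·27·11 = 23801.
Minimum: 11632 at k=2.

11632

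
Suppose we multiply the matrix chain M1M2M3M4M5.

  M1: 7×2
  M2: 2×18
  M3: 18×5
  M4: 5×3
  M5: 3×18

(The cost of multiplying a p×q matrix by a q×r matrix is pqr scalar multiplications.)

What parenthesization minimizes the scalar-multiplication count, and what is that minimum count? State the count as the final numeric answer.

Adjacent pairs: M1M2 = 7·2·18 = 252; M2M3 = 2·18·5 = 180; M3M4 = 18·5·3 = 270; M4M5 = 5·3·18 = 270.
Length 3: M1..M3: k=1: 0+180+7·2·5=250; k=2: 252+0+7·18·5=882 → min 250 | M2..M4: k=2: 0+270+2·18·3=378; k=3: 180+0+2·5·3=210 → min 210 | M3..M5: k=3: 0+270+18·5·18=1890; k=4: 270+0+18·3·18=1242 → min 1242.
Length 4: M1..M4: k=1: 0+210+7·2·3=252; k=2: 252+270+7·18·3=900; k=3: 250+0+7·5·3=355 → min 252 | M2..M5: k=2: 0+1242+2·18·18=1890; k=3: 180+270+2·5·18=630; k=4: 210+0+2·3·18=318 → min 318.
Length 5: M1..M5: k=1: 0+318+7·2·18=570; k=2: 252+1242+7·18·18=3762; k=3: 250+270+7·5·18=1150; k=4: 252+0+7·3·18=630 → min 570.
Optimal parenthesization: (M1(((M2M3)M4)M5)) with cost 570.

570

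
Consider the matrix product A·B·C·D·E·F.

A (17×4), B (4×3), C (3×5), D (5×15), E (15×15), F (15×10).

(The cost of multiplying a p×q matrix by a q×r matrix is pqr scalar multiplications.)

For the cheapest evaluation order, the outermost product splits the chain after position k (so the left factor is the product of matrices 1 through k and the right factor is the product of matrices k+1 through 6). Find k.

Adjacent pairs: AB = 17·4·3 = 204; BC = 4·3·5 = 60; CD = 3·5·15 = 225; DE = 5·15·15 = 1125; EF = 15·15·10 = 2250.
Length 3: A..C: k=1: 0+60+17·4·5=400; k=2: 204+0+17·3·5=459 → min 400 | B..D: k=2: 0+225+4·3·15=405; k=3: 60+0+4·5·15=360 → min 360 | C..E: k=3: 0+1125+3·5·15=1350; k=4: 225+0+3·15·15=900 → min 900 | D..F: k=4: 0+2250+5·15·10=3000; k=5: 1125+0+5·15·10=1875 → min 1875.
Length 4: A..D: k=1: 0+360+17·4·15=1380; k=2: 204+225+17·3·15=1194; k=3: 400+0+17·5·15=1675 → min 1194 | B..E: k=2: 0+900+4·3·15=1080; k=3: 60+1125+4·5·15=1485; k=4: 360+0+4·15·15=1260 → min 1080 | C..F: k=3: 0+1875+3·5·10=2025; k=4: 225+2250+3·15·10=2925; k=5: 900+0+3·15·10=1350 → min 1350.
Length 5: A..E: k=1: 0+1080+17·4·15=2100; k=2: 204+900+17·3·15=1869; k=3: 400+1125+17·5·15=2800; k=4: 1194+0+17·15·15=5019 → min 1869 | B..F: k=2: 0+1350+4·3·10=1470; k=3: 60+1875+4·5·10=2135; k=4: 360+2250+4·15·10=3210; k=5: 1080+0+4·15·10=1680 → min 1470.
Top-level splits: k=1: (A..A)·(B..F) → 0+1470+17·4·10 = 2150; k=2: (A..B)·(C..F) → 204+1350+17·3·10 = 2064; k=3: (A..C)·(D..F) → 400+1875+17·5·10 = 3125; k=4: (A..D)·(E..F) → 1194+2250+17·15·10 = 5994; k=5: (A..E)·(F..F) → 1869+0+17·15·10 = 4419.
Best split is after B, i.e. k = 2.

2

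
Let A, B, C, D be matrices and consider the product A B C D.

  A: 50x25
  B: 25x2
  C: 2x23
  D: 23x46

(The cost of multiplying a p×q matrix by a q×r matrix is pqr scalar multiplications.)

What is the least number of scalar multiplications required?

9216

Adjacent pairs: AB = 50·25·2 = 2500; BC = 25·2·23 = 1150; CD = 2·23·46 = 2116.
Length 3: A..C: k=1: 0+1150+50·25·23=29900; k=2: 2500+0+50·2·23=4800 → min 4800 | B..D: k=2: 0+2116+25·2·46=4416; k=3: 1150+0+25·23·46=27600 → min 4416.
Length 4: A..D: k=1: 0+4416+50·25·46=61916; k=2: 2500+2116+50·2·46=9216; k=3: 4800+0+50·23·46=57700 → min 9216.
Optimal order: ((A B) (C D)) with cost 9216.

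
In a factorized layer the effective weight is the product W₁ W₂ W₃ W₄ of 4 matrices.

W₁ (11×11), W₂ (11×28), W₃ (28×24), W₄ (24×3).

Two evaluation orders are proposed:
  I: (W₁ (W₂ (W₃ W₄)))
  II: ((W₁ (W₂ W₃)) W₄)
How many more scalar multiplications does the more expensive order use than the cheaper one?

7785

Order I = (W₁ (W₂ (W₃ W₄))): (W₃ W₄): 28×24 by 24×3 → 28×3, cost 28·24·3 = 2016; (W₂ (W₃ W₄)): 11×28 by 28×3 → 11×3, cost 11·28·3 = 924; cumulative 2940; (W₁ (W₂ (W₃ W₄))): 11×11 by 11×3 → 11×3, cost 11·11·3 = 363; cumulative 3303. Total 3303.
Order II = ((W₁ (W₂ W₃)) W₄): (W₂ W₃): 11×28 by 28×24 → 11×24, cost 11·28·24 = 7392; (W₁ (W₂ W₃)): 11×11 by 11×24 → 11×24, cost 11·11·24 = 2904; cumulative 10296; ((W₁ (W₂ W₃)) W₄): 11×24 by 24×3 → 11×3, cost 11·24·3 = 792; cumulative 11088. Total 11088.
Difference: |3303 − 11088| = 7785.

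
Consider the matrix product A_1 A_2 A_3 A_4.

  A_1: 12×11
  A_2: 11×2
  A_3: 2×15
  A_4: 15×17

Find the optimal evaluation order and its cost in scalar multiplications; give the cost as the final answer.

Adjacent pairs: A_1A_2 = 12·11·2 = 264; A_2A_3 = 11·2·15 = 330; A_3A_4 = 2·15·17 = 510.
Length 3: A_1..A_3: k=1: 0+330+12·11·15=2310; k=2: 264+0+12·2·15=624 → min 624 | A_2..A_4: k=2: 0+510+11·2·17=884; k=3: 330+0+11·15·17=3135 → min 884.
Length 4: A_1..A_4: k=1: 0+884+12·11·17=3128; k=2: 264+510+12·2·17=1182; k=3: 624+0+12·15·17=3684 → min 1182.
Optimal parenthesization: ((A_1 A_2) (A_3 A_4)) with cost 1182.

1182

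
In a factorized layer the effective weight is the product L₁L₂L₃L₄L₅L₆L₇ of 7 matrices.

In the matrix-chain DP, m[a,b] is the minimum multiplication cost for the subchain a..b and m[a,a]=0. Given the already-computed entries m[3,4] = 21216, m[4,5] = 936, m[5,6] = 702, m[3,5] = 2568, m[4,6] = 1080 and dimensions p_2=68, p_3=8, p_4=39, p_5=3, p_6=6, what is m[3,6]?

3792

m[3,6] = min over k∈[3,5] of m[3,k]+m[k+1,6]+p_{2}·p_k·p_{6}.
k=3: 0 + 1080 + 68·8·6 = 4344; k=4: 21216 + 702 + 68·39·6 = 37830; k=5: 2568 + 0 + 68·3·6 = 3792.
Minimum: 3792 at k=5.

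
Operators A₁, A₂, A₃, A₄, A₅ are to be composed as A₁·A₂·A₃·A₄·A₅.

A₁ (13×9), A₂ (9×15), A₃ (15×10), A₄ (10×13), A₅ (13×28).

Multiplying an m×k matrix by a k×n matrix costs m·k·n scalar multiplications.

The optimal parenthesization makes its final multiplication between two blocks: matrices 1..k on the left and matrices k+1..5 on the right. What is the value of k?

Adjacent pairs: A₁A₂ = 13·9·15 = 1755; A₂A₃ = 9·15·10 = 1350; A₃A₄ = 15·10·13 = 1950; A₄A₅ = 10·13·28 = 3640.
Length 3: A₁..A₃: k=1: 0+1350+13·9·10=2520; k=2: 1755+0+13·15·10=3705 → min 2520 | A₂..A₄: k=2: 0+1950+9·15·13=3705; k=3: 1350+0+9·10·13=2520 → min 2520 | A₃..A₅: k=3: 0+3640+15·10·28=7840; k=4: 1950+0+15·13·28=7410 → min 7410.
Length 4: A₁..A₄: k=1: 0+2520+13·9·13=4041; k=2: 1755+1950+13·15·13=6240; k=3: 2520+0+13·10·13=4210 → min 4041 | A₂..A₅: k=2: 0+7410+9·15·28=11190; k=3: 1350+3640+9·10·28=7510; k=4: 2520+0+9·13·28=5796 → min 5796.
Top-level splits: k=1: (A₁..A₁)·(A₂..A₅) → 0+5796+13·9·28 = 9072; k=2: (A₁..A₂)·(A₃..A₅) → 1755+7410+13·15·28 = 14625; k=3: (A₁..A₃)·(A₄..A₅) → 2520+3640+13·10·28 = 9800; k=4: (A₁..A₄)·(A₅..A₅) → 4041+0+13·13·28 = 8773.
Best split is after A₄, i.e. k = 4.

4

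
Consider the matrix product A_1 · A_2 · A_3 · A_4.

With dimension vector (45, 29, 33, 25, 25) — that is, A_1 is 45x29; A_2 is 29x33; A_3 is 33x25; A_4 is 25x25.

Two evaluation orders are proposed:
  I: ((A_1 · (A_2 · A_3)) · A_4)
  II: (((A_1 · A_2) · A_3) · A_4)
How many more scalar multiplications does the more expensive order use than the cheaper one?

Order I = ((A_1 · (A_2 · A_3)) · A_4): (A_2 · A_3): 29×33 by 33×25 → 29×25, cost 29·33·25 = 23925; (A_1 · (A_2 · A_3)): 45×29 by 29×25 → 45×25, cost 45·29·25 = 32625; cumulative 56550; ((A_1 · (A_2 · A_3)) · A_4): 45×25 by 25×25 → 45×25, cost 45·25·25 = 28125; cumulative 84675. Total 84675.
Order II = (((A_1 · A_2) · A_3) · A_4): (A_1 · A_2): 45×29 by 29×33 → 45×33, cost 45·29·33 = 43065; ((A_1 · A_2) · A_3): 45×33 by 33×25 → 45×25, cost 45·33·25 = 37125; cumulative 80190; (((A_1 · A_2) · A_3) · A_4): 45×25 by 25×25 → 45×25, cost 45·25·25 = 28125; cumulative 108315. Total 108315.
Difference: |84675 − 108315| = 23640.

23640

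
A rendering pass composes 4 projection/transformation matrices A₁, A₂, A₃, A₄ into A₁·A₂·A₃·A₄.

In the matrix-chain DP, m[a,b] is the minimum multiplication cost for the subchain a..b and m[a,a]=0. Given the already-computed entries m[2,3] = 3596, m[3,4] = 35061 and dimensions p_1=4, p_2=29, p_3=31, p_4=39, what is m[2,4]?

m[2,4] = min over k∈[2,3] of m[2,k]+m[k+1,4]+p_{1}·p_k·p_{4}.
k=2: 0 + 35061 + 4·29·39 = 39585; k=3: 3596 + 0 + 4·31·39 = 8432.
Minimum: 8432 at k=3.

8432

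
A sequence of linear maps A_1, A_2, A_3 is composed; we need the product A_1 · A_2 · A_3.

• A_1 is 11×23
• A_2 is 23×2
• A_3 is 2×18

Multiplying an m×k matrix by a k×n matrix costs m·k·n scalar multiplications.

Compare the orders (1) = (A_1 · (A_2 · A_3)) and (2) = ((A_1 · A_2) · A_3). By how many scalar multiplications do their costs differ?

4480

Order (1) = (A_1 · (A_2 · A_3)): (A_2 · A_3): 23×2 by 2×18 → 23×18, cost 23·2·18 = 828; (A_1 · (A_2 · A_3)): 11×23 by 23×18 → 11×18, cost 11·23·18 = 4554; cumulative 5382. Total 5382.
Order (2) = ((A_1 · A_2) · A_3): (A_1 · A_2): 11×23 by 23×2 → 11×2, cost 11·23·2 = 506; ((A_1 · A_2) · A_3): 11×2 by 2×18 → 11×18, cost 11·2·18 = 396; cumulative 902. Total 902.
Difference: |5382 − 902| = 4480.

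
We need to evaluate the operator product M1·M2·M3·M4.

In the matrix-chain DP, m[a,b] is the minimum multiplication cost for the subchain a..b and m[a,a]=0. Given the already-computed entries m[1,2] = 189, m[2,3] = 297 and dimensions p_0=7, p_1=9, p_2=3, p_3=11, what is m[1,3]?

m[1,3] = min over k∈[1,2] of m[1,k]+m[k+1,3]+p_{0}·p_k·p_{3}.
k=1: 0 + 297 + 7·9·11 = 990; k=2: 189 + 0 + 7·3·11 = 420.
Minimum: 420 at k=2.

420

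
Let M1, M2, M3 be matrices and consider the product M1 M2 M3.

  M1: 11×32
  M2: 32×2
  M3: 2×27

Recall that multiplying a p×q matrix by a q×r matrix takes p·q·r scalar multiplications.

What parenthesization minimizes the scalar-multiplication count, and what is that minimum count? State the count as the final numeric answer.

1298

(M1 (M2 M3)): cost 11232.
((M1 M2) M3): cost 1298.
Optimal: ((M1 M2) M3) with cost 1298.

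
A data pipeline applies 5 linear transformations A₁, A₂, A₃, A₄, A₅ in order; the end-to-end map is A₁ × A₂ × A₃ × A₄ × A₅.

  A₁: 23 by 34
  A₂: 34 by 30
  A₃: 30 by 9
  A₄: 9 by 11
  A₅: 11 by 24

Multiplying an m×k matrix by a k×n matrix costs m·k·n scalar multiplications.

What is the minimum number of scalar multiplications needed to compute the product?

23562

Adjacent pairs: A₁A₂ = 23·34·30 = 23460; A₂A₃ = 34·30·9 = 9180; A₃A₄ = 30·9·11 = 2970; A₄A₅ = 9·11·24 = 2376.
Length 3: A₁..A₃: k=1: 0+9180+23·34·9=16218; k=2: 23460+0+23·30·9=29670 → min 16218 | A₂..A₄: k=2: 0+2970+34·30·11=14190; k=3: 9180+0+34·9·11=12546 → min 12546 | A₃..A₅: k=3: 0+2376+30·9·24=8856; k=4: 2970+0+30·11·24=10890 → min 8856.
Length 4: A₁..A₄: k=1: 0+12546+23·34·11=21148; k=2: 23460+2970+23·30·11=34020; k=3: 16218+0+23·9·11=18495 → min 18495 | A₂..A₅: k=2: 0+8856+34·30·24=33336; k=3: 9180+2376+34·9·24=18900; k=4: 12546+0+34·11·24=21522 → min 18900.
Length 5: A₁..A₅: k=1: 0+18900+23·34·24=37668; k=2: 23460+8856+23·30·24=48876; k=3: 16218+2376+23·9·24=23562; k=4: 18495+0+23·11·24=24567 → min 23562.
Optimal order: ((A₁ × (A₂ × A₃)) × (A₄ × A₅)) with cost 23562.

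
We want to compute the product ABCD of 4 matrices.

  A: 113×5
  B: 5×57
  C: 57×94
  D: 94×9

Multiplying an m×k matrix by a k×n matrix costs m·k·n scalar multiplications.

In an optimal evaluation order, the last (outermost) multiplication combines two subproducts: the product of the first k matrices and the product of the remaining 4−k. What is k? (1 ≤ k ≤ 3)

Adjacent pairs: AB = 113·5·57 = 32205; BC = 5·57·94 = 26790; CD = 57·94·9 = 48222.
Length 3: A..C: k=1: 0+26790+113·5·94=79900; k=2: 32205+0+113·57·94=637659 → min 79900 | B..D: k=2: 0+48222+5·57·9=50787; k=3: 26790+0+5·94·9=31020 → min 31020.
Top-level splits: k=1: (A..A)·(B..D) → 0+31020+113·5·9 = 36105; k=2: (A..B)·(C..D) → 32205+48222+113·57·9 = 138396; k=3: (A..C)·(D..D) → 79900+0+113·94·9 = 175498.
Best split is after A, i.e. k = 1.

1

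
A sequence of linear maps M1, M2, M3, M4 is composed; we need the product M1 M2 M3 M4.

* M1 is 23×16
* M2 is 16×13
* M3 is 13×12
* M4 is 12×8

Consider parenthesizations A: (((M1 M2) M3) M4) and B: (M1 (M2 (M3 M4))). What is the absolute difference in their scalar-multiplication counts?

Order A = (((M1 M2) M3) M4): (M1 M2): 23×16 by 16×13 → 23×13, cost 23·16·13 = 4784; ((M1 M2) M3): 23×13 by 13×12 → 23×12, cost 23·13·12 = 3588; cumulative 8372; (((M1 M2) M3) M4): 23×12 by 12×8 → 23×8, cost 23·12·8 = 2208; cumulative 10580. Total 10580.
Order B = (M1 (M2 (M3 M4))): (M3 M4): 13×12 by 12×8 → 13×8, cost 13·12·8 = 1248; (M2 (M3 M4)): 16×13 by 13×8 → 16×8, cost 16·13·8 = 1664; cumulative 2912; (M1 (M2 (M3 M4))): 23×16 by 16×8 → 23×8, cost 23·16·8 = 2944; cumulative 5856. Total 5856.
Difference: |10580 − 5856| = 4724.

4724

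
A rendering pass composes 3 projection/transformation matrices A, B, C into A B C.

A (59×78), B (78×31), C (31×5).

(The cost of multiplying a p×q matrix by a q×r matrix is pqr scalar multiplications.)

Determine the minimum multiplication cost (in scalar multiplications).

35100

Order (A (B C)): (B C): 78×31 by 31×5 → 78×5, cost 78·31·5 = 12090; (A (B C)): 59×78 by 78×5 → 59×5, cost 59·78·5 = 23010; cumulative 35100. Total 35100.
Order ((A B) C): (A B): 59×78 by 78×31 → 59×31, cost 59·78·31 = 142662; ((A B) C): 59×31 by 31×5 → 59×5, cost 59·31·5 = 9145; cumulative 151807. Total 151807.
Minimum: 35100.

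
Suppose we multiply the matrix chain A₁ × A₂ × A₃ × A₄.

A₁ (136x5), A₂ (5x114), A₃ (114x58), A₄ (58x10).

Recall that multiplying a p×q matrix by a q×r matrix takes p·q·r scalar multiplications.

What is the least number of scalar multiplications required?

Adjacent pairs: A₁A₂ = 136·5·114 = 77520; A₂A₃ = 5·114·58 = 33060; A₃A₄ = 114·58·10 = 66120.
Length 3: A₁..A₃: k=1: 0+33060+136·5·58=72500; k=2: 77520+0+136·114·58=976752 → min 72500 | A₂..A₄: k=2: 0+66120+5·114·10=71820; k=3: 33060+0+5·58·10=35960 → min 35960.
Length 4: A₁..A₄: k=1: 0+35960+136·5·10=42760; k=2: 77520+66120+136·114·10=298680; k=3: 72500+0+136·58·10=151380 → min 42760.
Optimal order: (A₁ × ((A₂ × A₃) × A₄)) with cost 42760.

42760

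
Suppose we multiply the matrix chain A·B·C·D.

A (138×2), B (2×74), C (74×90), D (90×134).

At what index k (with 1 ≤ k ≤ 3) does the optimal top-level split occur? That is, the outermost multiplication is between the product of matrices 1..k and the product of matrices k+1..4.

1

Adjacent pairs: AB = 138·2·74 = 20424; BC = 2·74·90 = 13320; CD = 74·90·134 = 892440.
Length 3: A..C: k=1: 0+13320+138·2·90=38160; k=2: 20424+0+138·74·90=939504 → min 38160 | B..D: k=2: 0+892440+2·74·134=912272; k=3: 13320+0+2·90·134=37440 → min 37440.
Top-level splits: k=1: (A..A)·(B..D) → 0+37440+138·2·134 = 74424; k=2: (A..B)·(C..D) → 20424+892440+138·74·134 = 2281272; k=3: (A..C)·(D..D) → 38160+0+138·90·134 = 1702440.
Best split is after A, i.e. k = 1.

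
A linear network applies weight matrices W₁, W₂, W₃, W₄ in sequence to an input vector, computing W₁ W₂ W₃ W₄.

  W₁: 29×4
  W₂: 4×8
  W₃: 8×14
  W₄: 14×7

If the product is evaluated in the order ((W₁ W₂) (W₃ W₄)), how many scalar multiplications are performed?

(W₁ W₂): 29×4 by 4×8 → 29×8, cost 29·4·8 = 928
(W₃ W₄): 8×14 by 14×7 → 8×7, cost 8·14·7 = 784
((W₁ W₂) (W₃ W₄)): 29×8 by 8×7 → 29×7, cost 29·8·7 = 1624; cumulative 3336
Total: 3336 scalar multiplications.

3336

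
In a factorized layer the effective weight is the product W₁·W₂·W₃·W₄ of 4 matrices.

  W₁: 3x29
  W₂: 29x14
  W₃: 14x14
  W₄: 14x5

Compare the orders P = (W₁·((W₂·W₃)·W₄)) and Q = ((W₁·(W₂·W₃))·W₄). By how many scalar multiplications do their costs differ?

1037

Order P = (W₁·((W₂·W₃)·W₄)): (W₂·W₃): 29×14 by 14×14 → 29×14, cost 29·14·14 = 5684; ((W₂·W₃)·W₄): 29×14 by 14×5 → 29×5, cost 29·14·5 = 2030; cumulative 7714; (W₁·((W₂·W₃)·W₄)): 3×29 by 29×5 → 3×5, cost 3·29·5 = 435; cumulative 8149. Total 8149.
Order Q = ((W₁·(W₂·W₃))·W₄): (W₂·W₃): 29×14 by 14×14 → 29×14, cost 29·14·14 = 5684; (W₁·(W₂·W₃)): 3×29 by 29×14 → 3×14, cost 3·29·14 = 1218; cumulative 6902; ((W₁·(W₂·W₃))·W₄): 3×14 by 14×5 → 3×5, cost 3·14·5 = 210; cumulative 7112. Total 7112.
Difference: |8149 − 7112| = 1037.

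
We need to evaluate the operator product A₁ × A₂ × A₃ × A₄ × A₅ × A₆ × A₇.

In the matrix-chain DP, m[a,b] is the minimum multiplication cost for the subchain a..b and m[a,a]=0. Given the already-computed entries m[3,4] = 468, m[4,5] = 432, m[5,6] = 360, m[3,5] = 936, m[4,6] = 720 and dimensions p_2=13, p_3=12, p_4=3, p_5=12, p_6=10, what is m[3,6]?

m[3,6] = min over k∈[3,5] of m[3,k]+m[k+1,6]+p_{2}·p_k·p_{6}.
k=3: 0 + 720 + 13·12·10 = 2280; k=4: 468 + 360 + 13·3·10 = 1218; k=5: 936 + 0 + 13·12·10 = 2496.
Minimum: 1218 at k=4.

1218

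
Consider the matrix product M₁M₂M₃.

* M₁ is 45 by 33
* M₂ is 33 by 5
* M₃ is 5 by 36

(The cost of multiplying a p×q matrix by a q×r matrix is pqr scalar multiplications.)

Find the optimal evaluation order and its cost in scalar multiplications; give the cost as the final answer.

15525

(M₁(M₂M₃)): cost 59400.
((M₁M₂)M₃): cost 15525.
Optimal: ((M₁M₂)M₃) with cost 15525.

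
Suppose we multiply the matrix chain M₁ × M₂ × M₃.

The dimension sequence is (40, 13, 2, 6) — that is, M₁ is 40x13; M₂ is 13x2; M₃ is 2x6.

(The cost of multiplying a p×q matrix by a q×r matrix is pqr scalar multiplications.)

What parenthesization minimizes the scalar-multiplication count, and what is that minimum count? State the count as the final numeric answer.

(M₁ × (M₂ × M₃)): cost 3276.
((M₁ × M₂) × M₃): cost 1520.
Optimal: ((M₁ × M₂) × M₃) with cost 1520.

1520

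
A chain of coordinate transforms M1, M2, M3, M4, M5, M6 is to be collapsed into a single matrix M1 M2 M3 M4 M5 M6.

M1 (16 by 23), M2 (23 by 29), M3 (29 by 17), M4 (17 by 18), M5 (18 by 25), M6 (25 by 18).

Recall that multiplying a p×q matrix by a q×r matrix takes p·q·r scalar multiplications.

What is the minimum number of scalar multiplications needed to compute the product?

35775

Adjacent pairs: M1M2 = 16·23·29 = 10672; M2M3 = 23·29·17 = 11339; M3M4 = 29·17·18 = 8874; M4M5 = 17·18·25 = 7650; M5M6 = 18·25·18 = 8100.
Length 3: M1..M3: k=1: 0+11339+16·23·17=17595; k=2: 10672+0+16·29·17=18560 → min 17595 | M2..M4: k=2: 0+8874+23·29·18=20880; k=3: 11339+0+23·17·18=18377 → min 18377 | M3..M5: k=3: 0+7650+29·17·25=19975; k=4: 8874+0+29·18·25=21924 → min 19975 | M4..M6: k=4: 0+8100+17·18·18=13608; k=5: 7650+0+17·25·18=15300 → min 13608.
Length 4: M1..M4: k=1: 0+18377+16·23·18=25001; k=2: 10672+8874+16·29·18=27898; k=3: 17595+0+16·17·18=22491 → min 22491 | M2..M5: k=2: 0+19975+23·29·25=36650; k=3: 11339+7650+23·17·25=28764; k=4: 18377+0+23·18·25=28727 → min 28727 | M3..M6: k=3: 0+13608+29·17·18=22482; k=4: 8874+8100+29·18·18=26370; k=5: 19975+0+29·25·18=33025 → min 22482.
Length 5: M1..M5: k=1: 0+28727+16·23·25=37927; k=2: 10672+19975+16·29·25=42247; k=3: 17595+7650+16·17·25=32045; k=4: 22491+0+16·18·25=29691 → min 29691 | M2..M6: k=2: 0+22482+23·29·18=34488; k=3: 11339+13608+23·17·18=31985; k=4: 18377+8100+23·18·18=33929; k=5: 28727+0+23·25·18=39077 → min 31985.
Length 6: M1..M6: k=1: 0+31985+16·23·18=38609; k=2: 10672+22482+16·29·18=41506; k=3: 17595+13608+16·17·18=36099; k=4: 22491+8100+16·18·18=35775; k=5: 29691+0+16·25·18=36891 → min 35775.
Optimal order: (((M1 (M2 M3)) M4) (M5 M6)) with cost 35775.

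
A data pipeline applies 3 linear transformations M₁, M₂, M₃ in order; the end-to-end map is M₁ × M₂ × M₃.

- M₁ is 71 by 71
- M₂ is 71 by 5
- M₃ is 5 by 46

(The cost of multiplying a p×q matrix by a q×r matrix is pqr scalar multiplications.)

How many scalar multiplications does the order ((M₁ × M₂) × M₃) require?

41535

(M₁ × M₂): 71×71 by 71×5 → 71×5, cost 71·71·5 = 25205
((M₁ × M₂) × M₃): 71×5 by 5×46 → 71×46, cost 71·5·46 = 16330; cumulative 41535
Total: 41535 scalar multiplications.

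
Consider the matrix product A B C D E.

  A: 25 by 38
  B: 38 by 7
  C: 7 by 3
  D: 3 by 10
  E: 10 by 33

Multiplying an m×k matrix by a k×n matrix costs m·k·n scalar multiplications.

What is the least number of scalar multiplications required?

7113

Adjacent pairs: AB = 25·38·7 = 6650; BC = 38·7·3 = 798; CD = 7·3·10 = 210; DE = 3·10·33 = 990.
Length 3: A..C: k=1: 0+798+25·38·3=3648; k=2: 6650+0+25·7·3=7175 → min 3648 | B..D: k=2: 0+210+38·7·10=2870; k=3: 798+0+38·3·10=1938 → min 1938 | C..E: k=3: 0+990+7·3·33=1683; k=4: 210+0+7·10·33=2520 → min 1683.
Length 4: A..D: k=1: 0+1938+25·38·10=11438; k=2: 6650+210+25·7·10=8610; k=3: 3648+0+25·3·10=4398 → min 4398 | B..E: k=2: 0+1683+38·7·33=10461; k=3: 798+990+38·3·33=5550; k=4: 1938+0+38·10·33=14478 → min 5550.
Length 5: A..E: k=1: 0+5550+25·38·33=36900; k=2: 6650+1683+25·7·33=14108; k=3: 3648+990+25·3·33=7113; k=4: 4398+0+25·10·33=12648 → min 7113.
Optimal order: ((A (B C)) (D E)) with cost 7113.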